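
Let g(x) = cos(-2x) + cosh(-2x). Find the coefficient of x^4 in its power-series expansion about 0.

4/3

Expand each term separately and add.
[x^0] = 2;  [x^1] = 0;  [x^2] = 0;  [x^3] = 0;  [x^4] = 4/3.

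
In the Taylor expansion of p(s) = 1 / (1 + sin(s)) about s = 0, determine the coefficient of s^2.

1

Expand as Σ (-1)^k u^k with u equal to the inner function's series.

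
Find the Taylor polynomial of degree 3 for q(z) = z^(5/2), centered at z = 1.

Use the known series and substitute for the argument.
q(1) = 1
q′(1) = 5/2
q′′(1) = 15/4
q′′′(1) = 15/8
The Taylor polynomial is Σ q^(k)(1)/k! · (z - 1)^k.

5*(z - 1)^3/16 + 15*(z - 1)^2/8 + 5*(z - 1)/2 + 1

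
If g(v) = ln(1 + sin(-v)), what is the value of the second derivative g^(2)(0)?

-1

Let u equal the inner series; expand the outer function in u and truncate.
The coefficient of v^2 in the expansion is -1/2, so g′′(0) = 2! * (-1/2) = -1.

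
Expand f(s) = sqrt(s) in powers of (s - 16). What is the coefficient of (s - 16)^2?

-1/512

f(16) = 4
f′(16) = 1/8
f′′(16) = -1/256
So c_2 = f′′(16)/2! = -1/512.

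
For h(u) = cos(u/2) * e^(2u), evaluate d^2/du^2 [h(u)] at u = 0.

Write out both Maclaurin series and multiply, keeping only the needed powers.
The coefficient of u^2 in the expansion is 15/8, so h′′(0) = 2! * (15/8) = 15/4.

15/4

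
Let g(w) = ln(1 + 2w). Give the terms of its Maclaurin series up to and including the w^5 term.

g(0) = 0
g′(0) = 2
g′′(0) = -4
g′′′(0) = 16
g^(4)(0) = -96
g^(5)(0) = 768
The Taylor polynomial is Σ g^(k)(0)/k! · w^k.

32*w^5/5 - 4*w^4 + 8*w^3/3 - 2*w^2 + 2*w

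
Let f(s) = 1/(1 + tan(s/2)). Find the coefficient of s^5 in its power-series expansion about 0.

-1/15

Compose series: expand the inner function first, then feed it into the outer expansion.
[s^0] = 1;  [s^1] = -1/2;  [s^2] = 1/4;  [s^3] = -1/6;  [s^4] = 5/48;  [s^5] = -1/15.
So c_5 = f^(5)(0)/5! = -1/15.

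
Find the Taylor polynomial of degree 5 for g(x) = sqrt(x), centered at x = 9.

7*(x - 9)^5/5038848 - 5*(x - 9)^4/279936 + (x - 9)^3/3888 - (x - 9)^2/216 + (x - 9)/6 + 3

g(9) = 3
g′(9) = 1/6
g′′(9) = -1/108
g′′′(9) = 1/648
g^(4)(9) = -5/11664
g^(5)(9) = 35/209952
The Taylor polynomial is Σ g^(k)(9)/k! · (x - 9)^k.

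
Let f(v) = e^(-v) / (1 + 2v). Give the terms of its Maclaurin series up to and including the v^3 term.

-79*v^3/6 + 13*v^2/2 - 3*v + 1

Write out both Maclaurin series and multiply, keeping only the needed powers.
[v^0] = 1;  [v^1] = -3;  [v^2] = 13/2;  [v^3] = -79/6.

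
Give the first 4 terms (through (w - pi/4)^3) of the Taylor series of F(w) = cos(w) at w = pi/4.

F(pi/4) = sqrt(2)/2
F′(pi/4) = -sqrt(2)/2
F′′(pi/4) = -sqrt(2)/2
F′′′(pi/4) = sqrt(2)/2
Dividing each by k! gives the coefficients c_0, ..., c_3.

sqrt(2)*(w - pi/4)^3/12 - sqrt(2)*(w - pi/4)^2/4 - sqrt(2)*(w - pi/4)/2 + sqrt(2)/2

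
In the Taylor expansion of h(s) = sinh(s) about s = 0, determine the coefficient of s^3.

c_3 = h′′′(0)/3! = 1/6.

1/6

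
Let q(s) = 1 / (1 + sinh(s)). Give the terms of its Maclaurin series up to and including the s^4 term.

4*s^4/3 - 7*s^3/6 + s^2 - s + 1

Write 1/(1+u) = 1 - u + u^2 - u^3 + ... and substitute the series for u.
q(0) = 1
q′(0) = -1
q′′(0) = 2
q′′′(0) = -7
q^(4)(0) = 32
Dividing each by k! gives the coefficients c_0, ..., c_4.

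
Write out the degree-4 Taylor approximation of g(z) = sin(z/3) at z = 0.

Use the known series and substitute for the argument.
g(0) = 0
g′(0) = 1/3
g′′(0) = 0
g′′′(0) = -1/27
g^(4)(0) = 0

-z^3/162 + z/3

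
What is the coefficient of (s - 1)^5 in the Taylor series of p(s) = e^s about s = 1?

e/120

Compute the successive derivatives at the expansion point and divide by k!.
[(s - 1)^0] = e;  [(s - 1)^1] = e;  [(s - 1)^2] = e/2;  [(s - 1)^3] = e/6;  [(s - 1)^4] = e/24;  [(s - 1)^5] = e/120.
So c_5 = p^(5)(1)/5! = e/120.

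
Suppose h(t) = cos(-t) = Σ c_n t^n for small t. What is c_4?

1/24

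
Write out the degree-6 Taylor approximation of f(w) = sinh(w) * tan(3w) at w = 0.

Take the Cauchy product of the two expansions.
f(0) = 0
f′(0) = 0
f′′(0) = 6
f′′′(0) = 0
f^(4)(0) = 228
f^(5)(0) = 0
f^(6)(0) = 24426

1357*w^6/40 + 19*w^4/2 + 3*w^2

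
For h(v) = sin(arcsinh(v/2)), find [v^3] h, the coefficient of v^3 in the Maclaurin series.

Substitute the inner expansion into the outer series and collect powers.

-1/24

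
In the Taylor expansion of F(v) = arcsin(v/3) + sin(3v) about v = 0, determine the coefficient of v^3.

Combine the two series term by term.

-364/81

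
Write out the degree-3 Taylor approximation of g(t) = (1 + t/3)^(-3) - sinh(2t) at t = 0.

-46*t^3/27 + 2*t^2/3 - 3*t + 1

Expand each term separately and add.
[t^0] = 1;  [t^1] = -3;  [t^2] = 2/3;  [t^3] = -46/27.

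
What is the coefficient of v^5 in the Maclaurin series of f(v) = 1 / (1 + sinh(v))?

Write 1/(1+u) = 1 - u + u^2 - u^3 + ... and substitute the series for u.
[v^0] = 1;  [v^1] = -1;  [v^2] = 1;  [v^3] = -7/6;  [v^4] = 4/3;  [v^5] = -181/120.

-181/120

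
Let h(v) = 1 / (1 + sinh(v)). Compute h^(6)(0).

Write 1/(1+u) = 1 - u + u^2 - u^3 + ... and substitute the series for u.
The coefficient of v^6 in the expansion is 77/45, so h^(6)(0) = 6! * (77/45) = 1232.

1232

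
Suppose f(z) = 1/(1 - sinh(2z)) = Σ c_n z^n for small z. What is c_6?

4928/45

Compose series: expand the inner function first, then feed it into the outer expansion.
f(0) = 1
f′(0) = 2
f′′(0) = 8
f′′′(0) = 56
f^(4)(0) = 512
f^(5)(0) = 5792
f^(6)(0) = 78848
The Taylor polynomial is Σ f^(k)(0)/k! · z^k.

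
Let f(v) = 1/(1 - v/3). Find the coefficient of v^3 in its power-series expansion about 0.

1/27

Compute the successive derivatives at the expansion point and divide by k!.
[v^0] = 1;  [v^1] = 1/3;  [v^2] = 1/9;  [v^3] = 1/27.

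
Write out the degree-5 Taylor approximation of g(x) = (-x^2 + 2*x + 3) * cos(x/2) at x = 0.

x^5/192 + 17*x^4/128 - x^3/4 - 11*x^2/8 + 2*x + 3

Shift and add copies of the series according to the polynomial's terms.
g(0) = 3
g′(0) = 2
g′′(0) = -11/4
g′′′(0) = -3/2
g^(4)(0) = 51/16
g^(5)(0) = 5/8
Dividing each by k! gives the coefficients c_0, ..., c_5.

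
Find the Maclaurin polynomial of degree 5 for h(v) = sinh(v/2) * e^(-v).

121*v^5/3840 - 5*v^4/48 + 13*v^3/48 - v^2/2 + v/2

Expand each factor separately, then convolve coefficients.
h(0) = 0
h′(0) = 1/2
h′′(0) = -1
h′′′(0) = 13/8
h^(4)(0) = -5/2
h^(5)(0) = 121/32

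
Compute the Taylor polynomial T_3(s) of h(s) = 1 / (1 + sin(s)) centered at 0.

Use the geometric series for the reciprocal, then substitute.
[s^0] = 1;  [s^1] = -1;  [s^2] = 1;  [s^3] = -5/6.

-5*s^3/6 + s^2 - s + 1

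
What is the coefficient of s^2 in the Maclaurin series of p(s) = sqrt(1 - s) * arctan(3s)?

-3/2

Write out both Maclaurin series and multiply, keeping only the needed powers.
[s^0] = 0;  [s^1] = 3;  [s^2] = -3/2.
So c_2 = p′′(0)/2! = -3/2.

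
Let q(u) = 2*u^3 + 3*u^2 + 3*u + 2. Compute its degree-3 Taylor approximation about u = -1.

Compute the successive derivatives at the expansion point and divide by k!.
[(u + 1)^0] = 0;  [(u + 1)^1] = 3;  [(u + 1)^2] = -3;  [(u + 1)^3] = 2.

2*(u + 1)^3 - 3*(u + 1)^2 + 3*(u + 1)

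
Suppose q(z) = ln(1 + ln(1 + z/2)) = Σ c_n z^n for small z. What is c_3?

Let u equal the inner series; expand the outer function in u and truncate.
q(0) = 0
q′(0) = 1/2
q′′(0) = -1/2
q′′′(0) = 7/8
Dividing each by k! gives the coefficients c_0, ..., c_3.

7/48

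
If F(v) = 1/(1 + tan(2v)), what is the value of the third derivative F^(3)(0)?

-64

Substitute the inner expansion into the outer series and collect powers.
From the series, [v^3] F = -32/3; multiply by 3! = 6 to get -64.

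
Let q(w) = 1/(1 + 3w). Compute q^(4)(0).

Compute the successive derivatives at the expansion point and divide by k!.
The coefficient of w^4 in the expansion is 81, so q^(4)(0) = 4! * (81) = 1944.

1944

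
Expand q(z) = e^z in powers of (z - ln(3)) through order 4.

(z - ln(3))^4/8 + (z - ln(3))^3/2 + 3*(z - ln(3))^2/2 + 3*(z - ln(3)) + 3

[(z - ln(3))^0] = 3;  [(z - ln(3))^1] = 3;  [(z - ln(3))^2] = 3/2;  [(z - ln(3))^3] = 1/2;  [(z - ln(3))^4] = 1/8.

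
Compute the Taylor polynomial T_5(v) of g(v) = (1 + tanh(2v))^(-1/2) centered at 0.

Plug the Maclaurin series of the inner function into that of the outer and collect terms.
g(0) = 1
g′(0) = -1
g′′(0) = 3
g′′′(0) = -7
g^(4)(0) = 9
g^(5)(0) = -1
Then c_k = g^(k)(0)/k! gives each Taylor coefficient.

-v^5/120 + 3*v^4/8 - 7*v^3/6 + 3*v^2/2 - v + 1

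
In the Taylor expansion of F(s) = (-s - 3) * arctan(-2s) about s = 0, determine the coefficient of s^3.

-8

Multiply each power in the prefactor through the base expansion.
F(0) = 0
F′(0) = 6
F′′(0) = 4
F′′′(0) = -48
So c_3 = F′′′(0)/3! = -8.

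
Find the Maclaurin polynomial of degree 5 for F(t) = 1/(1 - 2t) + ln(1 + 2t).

Add the two expansions coefficient-wise.
[t^0] = 1;  [t^1] = 4;  [t^2] = 2;  [t^3] = 32/3;  [t^4] = 12;  [t^5] = 192/5.

192*t^5/5 + 12*t^4 + 32*t^3/3 + 2*t^2 + 4*t + 1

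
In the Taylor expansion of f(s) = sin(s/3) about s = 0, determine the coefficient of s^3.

f(0) = 0
f′(0) = 1/3
f′′(0) = 0
f′′′(0) = -1/27
So c_3 = f′′′(0)/3! = -1/162.

-1/162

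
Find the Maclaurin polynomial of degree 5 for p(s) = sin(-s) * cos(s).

Write out both Maclaurin series and multiply, keeping only the needed powers.

-2*s^5/15 + 2*s^3/3 - s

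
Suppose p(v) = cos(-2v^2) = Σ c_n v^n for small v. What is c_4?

-2

[v^0] = 1;  [v^1] = 0;  [v^2] = 0;  [v^3] = 0;  [v^4] = -2.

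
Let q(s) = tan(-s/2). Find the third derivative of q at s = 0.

The coefficient of s^3 in the expansion is -1/24, so q′′′(0) = 3! * (-1/24) = -1/4.

-1/4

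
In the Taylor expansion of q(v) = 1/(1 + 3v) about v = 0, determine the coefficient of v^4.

81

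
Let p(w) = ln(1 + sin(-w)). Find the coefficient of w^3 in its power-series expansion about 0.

Substitute the inner expansion into the outer series and collect powers.
[w^0] = 0;  [w^1] = -1;  [w^2] = -1/2;  [w^3] = -1/6.

-1/6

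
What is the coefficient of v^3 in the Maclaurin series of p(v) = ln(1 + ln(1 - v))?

-7/6

Let u equal the inner series; expand the outer function in u and truncate.
p(0) = 0
p′(0) = -1
p′′(0) = -2
p′′′(0) = -7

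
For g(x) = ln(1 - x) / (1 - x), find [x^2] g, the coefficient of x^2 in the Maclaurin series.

-3/2

Use 1/(1 - r) = Σ r^k on the denominator, then take the Cauchy product.
[x^0] = 0;  [x^1] = -1;  [x^2] = -3/2.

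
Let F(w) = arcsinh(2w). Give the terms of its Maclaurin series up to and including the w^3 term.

Use the known series and substitute for the argument.
F(0) = 0
F′(0) = 2
F′′(0) = 0
F′′′(0) = -8

-4*w^3/3 + 2*w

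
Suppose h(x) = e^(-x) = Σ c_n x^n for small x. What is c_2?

c_2 = h′′(0)/2! = 1/2.

1/2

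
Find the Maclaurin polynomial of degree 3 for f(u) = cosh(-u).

u^2/2 + 1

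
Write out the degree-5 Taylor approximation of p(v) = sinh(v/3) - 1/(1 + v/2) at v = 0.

Combine the two series term by term.
p(0) = -1
p′(0) = 5/6
p′′(0) = -1/2
p′′′(0) = 85/108
p^(4)(0) = -3/2
p^(5)(0) = 3649/972

3649*v^5/116640 - v^4/16 + 85*v^3/648 - v^2/4 + 5*v/6 - 1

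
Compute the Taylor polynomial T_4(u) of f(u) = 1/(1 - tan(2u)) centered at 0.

80*u^4/3 + 32*u^3/3 + 4*u^2 + 2*u + 1

Let u equal the inner series; expand the outer function in u and truncate.
f(0) = 1
f′(0) = 2
f′′(0) = 8
f′′′(0) = 64
f^(4)(0) = 640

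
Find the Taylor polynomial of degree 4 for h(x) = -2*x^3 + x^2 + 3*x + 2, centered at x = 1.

[(x - 1)^0] = 4;  [(x - 1)^1] = -1;  [(x - 1)^2] = -5;  [(x - 1)^3] = -2;  [(x - 1)^4] = 0.

-2*(x - 1)^3 - 5*(x - 1)^2 - (x - 1) + 4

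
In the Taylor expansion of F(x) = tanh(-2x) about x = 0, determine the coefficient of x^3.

8/3

F(0) = 0
F′(0) = -2
F′′(0) = 0
F′′′(0) = 16
So c_3 = F′′′(0)/3! = 8/3.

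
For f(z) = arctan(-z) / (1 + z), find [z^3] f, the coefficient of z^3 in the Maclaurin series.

-2/3

Multiply the two series term by term and collect like powers.
f(0) = 0
f′(0) = -1
f′′(0) = 2
f′′′(0) = -4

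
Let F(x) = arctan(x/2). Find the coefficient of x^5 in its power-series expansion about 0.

[x^0] = 0;  [x^1] = 1/2;  [x^2] = 0;  [x^3] = -1/24;  [x^4] = 0;  [x^5] = 1/160.

1/160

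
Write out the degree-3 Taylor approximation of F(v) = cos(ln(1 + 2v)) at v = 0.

Substitute the inner expansion into the outer series and collect powers.
[v^0] = 1;  [v^1] = 0;  [v^2] = -2;  [v^3] = 4.

4*v^3 - 2*v^2 + 1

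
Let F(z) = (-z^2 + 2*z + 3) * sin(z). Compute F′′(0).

Multiply each power in the prefactor through the base expansion.
From the series, [z^2] F = 2; multiply by 2! = 2 to get 4.

4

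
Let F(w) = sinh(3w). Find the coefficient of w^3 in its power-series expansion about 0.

Use the known series and substitute for the argument.
F(0) = 0
F′(0) = 3
F′′(0) = 0
F′′′(0) = 27
Dividing each by k! gives the coefficients c_0, ..., c_3.

9/2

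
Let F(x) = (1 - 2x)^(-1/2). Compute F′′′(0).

The coefficient of x^3 in the expansion is 5/2, so F′′′(0) = 3! * (5/2) = 15.

15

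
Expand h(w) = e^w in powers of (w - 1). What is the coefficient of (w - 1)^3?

e/6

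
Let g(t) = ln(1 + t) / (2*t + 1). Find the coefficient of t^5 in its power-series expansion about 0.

Expand 1/(denominator) as a geometric series and multiply by the numerator's series.
g(0) = 0
g′(0) = 1
g′′(0) = -5
g′′′(0) = 32
g^(4)(0) = -262
g^(5)(0) = 2644
The Taylor polynomial is Σ g^(k)(0)/k! · t^k.

661/30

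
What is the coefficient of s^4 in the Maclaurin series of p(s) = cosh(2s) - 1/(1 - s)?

-1/3

Expand each term separately and add.
p(0) = 0
p′(0) = -1
p′′(0) = 2
p′′′(0) = -6
p^(4)(0) = -8
Then c_k = p^(k)(0)/k! gives each Taylor coefficient.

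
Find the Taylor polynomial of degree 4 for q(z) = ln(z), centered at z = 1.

-(z - 1)^4/4 + (z - 1)^3/3 - (z - 1)^2/2 + (z - 1)

Differentiate repeatedly and evaluate at the center.
[(z - 1)^0] = 0;  [(z - 1)^1] = 1;  [(z - 1)^2] = -1/2;  [(z - 1)^3] = 1/3;  [(z - 1)^4] = -1/4.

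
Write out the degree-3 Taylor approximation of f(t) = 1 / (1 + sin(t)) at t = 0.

-5*t^3/6 + t^2 - t + 1

Expand as Σ (-1)^k u^k with u equal to the inner function's series.
[t^0] = 1;  [t^1] = -1;  [t^2] = 1;  [t^3] = -5/6.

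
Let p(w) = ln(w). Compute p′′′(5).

2/125

The coefficient of (w - 5)^3 in the expansion is 1/375, so p′′′(5) = 3! * (1/375) = 2/125.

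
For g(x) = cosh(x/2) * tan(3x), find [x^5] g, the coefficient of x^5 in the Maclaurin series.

Multiply the two series term by term and collect like powers.
g(0) = 0
g′(0) = 3
g′′(0) = 0
g′′′(0) = 225/4
g^(4)(0) = 0
g^(5)(0) = 64383/16
The Taylor polynomial is Σ g^(k)(0)/k! · x^k.

21461/640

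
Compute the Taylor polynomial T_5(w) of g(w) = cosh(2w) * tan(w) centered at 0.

Expand each factor separately, then convolve coefficients.

22*w^5/15 + 7*w^3/3 + w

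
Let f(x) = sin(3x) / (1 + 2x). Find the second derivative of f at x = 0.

-12

Multiply the two series term by term and collect like powers.
The coefficient of x^2 in the expansion is -6, so f′′(0) = 2! * (-6) = -12.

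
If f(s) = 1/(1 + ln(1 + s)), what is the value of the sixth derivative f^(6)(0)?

6578

Substitute the inner expansion into the outer series and collect powers.
The coefficient of s^6 in the expansion is 3289/360, so f^(6)(0) = 6! * (3289/360) = 6578.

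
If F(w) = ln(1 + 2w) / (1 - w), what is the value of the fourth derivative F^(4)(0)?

-32

Take the Cauchy product of the two expansions.
The coefficient of w^4 in the expansion is -4/3, so F^(4)(0) = 4! * (-4/3) = -32.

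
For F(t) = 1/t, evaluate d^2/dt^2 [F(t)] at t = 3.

2/27

The coefficient of (t - 3)^2 in the expansion is 1/27, so F′′(3) = 2! * (1/27) = 2/27.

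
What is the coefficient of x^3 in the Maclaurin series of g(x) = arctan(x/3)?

-1/81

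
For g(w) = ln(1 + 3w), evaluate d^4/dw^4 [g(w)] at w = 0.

The coefficient of w^4 in the expansion is -81/4, so g^(4)(0) = 4! * (-81/4) = -486.

-486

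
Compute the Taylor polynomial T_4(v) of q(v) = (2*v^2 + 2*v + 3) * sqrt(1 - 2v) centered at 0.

-31*v^4/8 - 9*v^3/2 - 3*v^2/2 - v + 3

Shift and add copies of the series according to the polynomial's terms.
q(0) = 3
q′(0) = -1
q′′(0) = -3
q′′′(0) = -27
q^(4)(0) = -93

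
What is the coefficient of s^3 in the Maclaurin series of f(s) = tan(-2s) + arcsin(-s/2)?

Expand each term separately and add.
[s^0] = 0;  [s^1] = -5/2;  [s^2] = 0;  [s^3] = -43/16.
So c_3 = f′′′(0)/3! = -43/16.

-43/16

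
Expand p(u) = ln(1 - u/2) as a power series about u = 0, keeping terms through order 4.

-u^4/64 - u^3/24 - u^2/8 - u/2

p(0) = 0
p′(0) = -1/2
p′′(0) = -1/4
p′′′(0) = -1/4
p^(4)(0) = -3/8
Then c_k = p^(k)(0)/k! gives each Taylor coefficient.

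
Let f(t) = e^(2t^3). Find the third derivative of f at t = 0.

From the series, [t^3] f = 2; multiply by 3! = 6 to get 12.

12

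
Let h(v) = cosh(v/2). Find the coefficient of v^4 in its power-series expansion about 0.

1/384

c_4 = h^(4)(0)/4! = 1/384.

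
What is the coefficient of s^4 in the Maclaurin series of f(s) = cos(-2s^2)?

-2

Use the known series and substitute for the argument.
f(0) = 1
f′(0) = 0
f′′(0) = 0
f′′′(0) = 0
f^(4)(0) = -48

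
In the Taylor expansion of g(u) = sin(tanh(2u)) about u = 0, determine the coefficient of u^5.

148/15

Substitute the inner expansion into the outer series and collect powers.
[u^0] = 0;  [u^1] = 2;  [u^2] = 0;  [u^3] = -4;  [u^4] = 0;  [u^5] = 148/15.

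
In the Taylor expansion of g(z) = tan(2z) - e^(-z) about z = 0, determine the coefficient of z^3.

17/6

Expand each term separately and add.
[z^0] = -1;  [z^1] = 3;  [z^2] = -1/2;  [z^3] = 17/6.
So c_3 = g′′′(0)/3! = 17/6.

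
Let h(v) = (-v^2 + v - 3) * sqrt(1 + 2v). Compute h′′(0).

Multiply each power in the prefactor through the base expansion.
The coefficient of v^2 in the expansion is 3/2, so h′′(0) = 2! * (3/2) = 3.

3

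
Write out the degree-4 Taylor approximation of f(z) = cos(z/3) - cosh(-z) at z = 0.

Expand each term separately and add.

-10*z^4/243 - 5*z^2/9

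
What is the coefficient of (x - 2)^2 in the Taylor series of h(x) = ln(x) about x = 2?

-1/8

[(x - 2)^0] = ln(2);  [(x - 2)^1] = 1/2;  [(x - 2)^2] = -1/8.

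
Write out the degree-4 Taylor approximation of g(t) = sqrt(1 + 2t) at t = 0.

-5*t^4/8 + t^3/2 - t^2/2 + t + 1

Compute the successive derivatives at the expansion point and divide by k!.
g(0) = 1
g′(0) = 1
g′′(0) = -1
g′′′(0) = 3
g^(4)(0) = -15
Dividing each by k! gives the coefficients c_0, ..., c_4.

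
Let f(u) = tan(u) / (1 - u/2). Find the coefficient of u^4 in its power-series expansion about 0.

7/24

Multiply the two series term by term and collect like powers.
f(0) = 0
f′(0) = 1
f′′(0) = 1
f′′′(0) = 7/2
f^(4)(0) = 7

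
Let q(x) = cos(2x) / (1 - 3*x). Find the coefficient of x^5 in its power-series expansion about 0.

Multiply the numerator's expansion by the denominator's geometric series.
q(0) = 1
q′(0) = 3
q′′(0) = 14
q′′′(0) = 126
q^(4)(0) = 1528
q^(5)(0) = 22920
Dividing each by k! gives the coefficients c_0, ..., c_5.

191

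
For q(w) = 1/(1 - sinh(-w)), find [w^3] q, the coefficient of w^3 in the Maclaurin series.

Let u equal the inner series; expand the outer function in u and truncate.
So c_3 = q′′′(0)/3! = -7/6.

-7/6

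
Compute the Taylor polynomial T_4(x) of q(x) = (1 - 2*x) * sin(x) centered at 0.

x^4/3 - x^3/6 - 2*x^2 + x

Distribute the polynomial across the series and collect like powers.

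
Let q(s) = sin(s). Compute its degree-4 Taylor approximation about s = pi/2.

[(s - pi/2)^0] = 1;  [(s - pi/2)^1] = 0;  [(s - pi/2)^2] = -1/2;  [(s - pi/2)^3] = 0;  [(s - pi/2)^4] = 1/24.

(s - pi/2)^4/24 - (s - pi/2)^2/2 + 1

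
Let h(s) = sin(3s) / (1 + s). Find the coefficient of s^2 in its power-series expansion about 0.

Expand each factor separately, then convolve coefficients.
[s^0] = 0;  [s^1] = 3;  [s^2] = -3.
So c_2 = h′′(0)/2! = -3.

-3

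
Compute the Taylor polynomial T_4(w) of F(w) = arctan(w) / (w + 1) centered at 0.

-2*w^4/3 + 2*w^3/3 - w^2 + w

Multiply the numerator's expansion by the denominator's geometric series.
F(0) = 0
F′(0) = 1
F′′(0) = -2
F′′′(0) = 4
F^(4)(0) = -16
The Taylor polynomial is Σ F^(k)(0)/k! · w^k.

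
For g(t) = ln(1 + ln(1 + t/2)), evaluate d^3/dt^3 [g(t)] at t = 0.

Let u equal the inner series; expand the outer function in u and truncate.
From the series, [t^3] g = 7/48; multiply by 3! = 6 to get 7/8.

7/8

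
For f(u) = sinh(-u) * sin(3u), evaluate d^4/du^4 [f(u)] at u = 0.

96

Write out both Maclaurin series and multiply, keeping only the needed powers.
The coefficient of u^4 in the expansion is 4, so f^(4)(0) = 4! * (4) = 96.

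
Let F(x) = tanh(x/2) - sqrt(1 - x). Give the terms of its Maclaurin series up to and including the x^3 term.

x^3/48 + x^2/8 + x - 1

Expand each term separately and add.
F(0) = -1
F′(0) = 1
F′′(0) = 1/4
F′′′(0) = 1/8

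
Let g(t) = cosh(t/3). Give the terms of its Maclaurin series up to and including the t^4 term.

t^4/1944 + t^2/18 + 1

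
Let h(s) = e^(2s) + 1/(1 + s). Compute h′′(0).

6

Expand each term separately and add.
From the series, [s^2] h = 3; multiply by 2! = 2 to get 6.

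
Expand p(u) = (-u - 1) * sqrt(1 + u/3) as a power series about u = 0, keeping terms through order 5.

23*u^5/62208 - 19*u^4/10368 + 5*u^3/432 - 11*u^2/72 - 7*u/6 - 1

Shift and add copies of the series according to the polynomial's terms.
p(0) = -1
p′(0) = -7/6
p′′(0) = -11/36
p′′′(0) = 5/72
p^(4)(0) = -19/432
p^(5)(0) = 115/2592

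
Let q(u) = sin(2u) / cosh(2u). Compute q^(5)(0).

1152

Invert the denominator's series and multiply.
The coefficient of u^5 in the expansion is 48/5, so q^(5)(0) = 5! * (48/5) = 1152.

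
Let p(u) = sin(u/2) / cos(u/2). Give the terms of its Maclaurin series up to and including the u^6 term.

u^5/240 + u^3/24 + u/2

Divide the numerator series by the denominator series (power-series long division).
p(0) = 0
p′(0) = 1/2
p′′(0) = 0
p′′′(0) = 1/4
p^(4)(0) = 0
p^(5)(0) = 1/2
p^(6)(0) = 0
Dividing each by k! gives the coefficients c_0, ..., c_6.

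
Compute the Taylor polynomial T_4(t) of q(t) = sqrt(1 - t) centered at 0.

q(0) = 1
q′(0) = -1/2
q′′(0) = -1/4
q′′′(0) = -3/8
q^(4)(0) = -15/16
Then c_k = q^(k)(0)/k! gives each Taylor coefficient.

-5*t^4/128 - t^3/16 - t^2/8 - t/2 + 1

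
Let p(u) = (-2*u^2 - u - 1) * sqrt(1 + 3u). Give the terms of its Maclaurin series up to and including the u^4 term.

477*u^4/128 - 57*u^3/16 - 19*u^2/8 - 5*u/2 - 1

Multiply each power in the prefactor through the base expansion.
p(0) = -1
p′(0) = -5/2
p′′(0) = -19/4
p′′′(0) = -171/8
p^(4)(0) = 1431/16
Dividing each by k! gives the coefficients c_0, ..., c_4.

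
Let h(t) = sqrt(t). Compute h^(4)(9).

The coefficient of (t - 9)^4 in the expansion is -5/279936, so h^(4)(9) = 4! * (-5/279936) = -5/11664.

-5/11664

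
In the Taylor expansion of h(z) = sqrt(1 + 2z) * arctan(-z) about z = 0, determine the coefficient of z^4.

Multiply the two series term by term and collect like powers.
h(0) = 0
h′(0) = -1
h′′(0) = -2
h′′′(0) = 5
h^(4)(0) = -4

-1/6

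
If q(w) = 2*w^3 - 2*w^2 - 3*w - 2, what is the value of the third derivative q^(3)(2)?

12

Use the known series and substitute for the argument.
The coefficient of (w - 2)^3 in the expansion is 2, so q′′′(2) = 3! * (2) = 12.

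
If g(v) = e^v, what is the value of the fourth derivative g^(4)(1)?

e

Use the known series and substitute for the argument.
The coefficient of (v - 1)^4 in the expansion is e/24, so g^(4)(1) = 4! * (e/24) = e.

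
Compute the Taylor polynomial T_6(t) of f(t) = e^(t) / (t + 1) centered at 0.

Expand 1/(denominator) as a geometric series and multiply by the numerator's series.
f(0) = 1
f′(0) = 0
f′′(0) = 1
f′′′(0) = -2
f^(4)(0) = 9
f^(5)(0) = -44
f^(6)(0) = 265
The Taylor polynomial is Σ f^(k)(0)/k! · t^k.

53*t^6/144 - 11*t^5/30 + 3*t^4/8 - t^3/3 + t^2/2 + 1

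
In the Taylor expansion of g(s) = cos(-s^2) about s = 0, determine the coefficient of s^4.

[s^0] = 1;  [s^1] = 0;  [s^2] = 0;  [s^3] = 0;  [s^4] = -1/2.
So c_4 = g^(4)(0)/4! = -1/2.

-1/2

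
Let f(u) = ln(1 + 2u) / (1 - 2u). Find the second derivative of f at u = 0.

4

Take the Cauchy product of the two expansions.
The coefficient of u^2 in the expansion is 2, so f′′(0) = 2! * (2) = 4.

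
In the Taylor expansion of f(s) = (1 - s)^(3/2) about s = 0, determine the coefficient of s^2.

3/8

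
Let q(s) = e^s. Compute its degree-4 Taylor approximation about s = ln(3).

Use the known series and substitute for the argument.
[(s - ln(3))^0] = 3;  [(s - ln(3))^1] = 3;  [(s - ln(3))^2] = 3/2;  [(s - ln(3))^3] = 1/2;  [(s - ln(3))^4] = 1/8.

(s - ln(3))^4/8 + (s - ln(3))^3/2 + 3*(s - ln(3))^2/2 + 3*(s - ln(3)) + 3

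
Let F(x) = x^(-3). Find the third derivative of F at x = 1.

-60

Differentiate repeatedly and evaluate at the center.
The coefficient of (x - 1)^3 in the expansion is -10, so F′′′(1) = 3! * (-10) = -60.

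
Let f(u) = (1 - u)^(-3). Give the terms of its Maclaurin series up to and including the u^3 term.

f(0) = 1
f′(0) = 3
f′′(0) = 12
f′′′(0) = 60
The Taylor polynomial is Σ f^(k)(0)/k! · u^k.

10*u^3 + 6*u^2 + 3*u + 1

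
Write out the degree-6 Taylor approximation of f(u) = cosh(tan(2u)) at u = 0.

236*u^6/15 + 6*u^4 + 2*u^2 + 1

Compose series: expand the inner function first, then feed it into the outer expansion.
f(0) = 1
f′(0) = 0
f′′(0) = 4
f′′′(0) = 0
f^(4)(0) = 144
f^(5)(0) = 0
f^(6)(0) = 11328
The Taylor polynomial is Σ f^(k)(0)/k! · u^k.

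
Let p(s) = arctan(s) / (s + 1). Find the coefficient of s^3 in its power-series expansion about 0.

2/3

Expand 1/(denominator) as a geometric series and multiply by the numerator's series.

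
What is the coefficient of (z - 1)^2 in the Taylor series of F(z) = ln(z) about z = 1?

-1/2

c_2 = F′′(1)/2! = -1/2.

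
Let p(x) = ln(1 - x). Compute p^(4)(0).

-6

Use the known series and substitute for the argument.
The coefficient of x^4 in the expansion is -1/4, so p^(4)(0) = 4! * (-1/4) = -6.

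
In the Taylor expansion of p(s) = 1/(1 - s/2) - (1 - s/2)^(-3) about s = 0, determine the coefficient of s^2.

Add the two expansions coefficient-wise.
[s^0] = 0;  [s^1] = -1;  [s^2] = -5/4.

-5/4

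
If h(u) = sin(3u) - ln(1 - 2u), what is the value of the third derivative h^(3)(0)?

-11

Combine the two series term by term.
From the series, [u^3] h = -11/6; multiply by 3! = 6 to get -11.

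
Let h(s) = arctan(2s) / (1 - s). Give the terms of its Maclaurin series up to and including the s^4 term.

Use 1/(1 - r) = Σ r^k on the denominator, then take the Cauchy product.

-2*s^4/3 - 2*s^3/3 + 2*s^2 + 2*s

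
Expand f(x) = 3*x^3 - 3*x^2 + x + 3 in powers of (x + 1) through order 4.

3*(x + 1)^3 - 12*(x + 1)^2 + 16*(x + 1) - 4

Compute the successive derivatives at the expansion point and divide by k!.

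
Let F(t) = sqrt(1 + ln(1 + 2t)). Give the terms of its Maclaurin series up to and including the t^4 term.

Compose series: expand the inner function first, then feed it into the outer expansion.

-143*t^4/24 + 17*t^3/6 - 3*t^2/2 + t + 1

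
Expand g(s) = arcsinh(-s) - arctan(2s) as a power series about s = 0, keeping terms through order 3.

17*s^3/6 - 3*s

Expand each term separately and add.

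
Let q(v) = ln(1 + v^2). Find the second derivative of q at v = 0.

2

From the series, [v^2] q = 1; multiply by 2! = 2 to get 2.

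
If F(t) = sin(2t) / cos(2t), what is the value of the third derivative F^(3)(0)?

Divide the numerator series by the denominator series (power-series long division).
The coefficient of t^3 in the expansion is 8/3, so F′′′(0) = 3! * (8/3) = 16.

16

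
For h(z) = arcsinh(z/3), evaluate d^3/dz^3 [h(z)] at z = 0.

-1/27

The coefficient of z^3 in the expansion is -1/162, so h′′′(0) = 3! * (-1/162) = -1/27.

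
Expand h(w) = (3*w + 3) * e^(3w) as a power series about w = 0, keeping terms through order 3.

27*w^3 + 45*w^2/2 + 12*w + 3

Multiply each power in the prefactor through the base expansion.
h(0) = 3
h′(0) = 12
h′′(0) = 45
h′′′(0) = 162
The Taylor polynomial is Σ h^(k)(0)/k! · w^k.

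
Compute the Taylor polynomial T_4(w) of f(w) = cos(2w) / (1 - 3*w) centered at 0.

191*w^4/3 + 21*w^3 + 7*w^2 + 3*w + 1

Multiply the numerator's expansion by the denominator's geometric series.
f(0) = 1
f′(0) = 3
f′′(0) = 14
f′′′(0) = 126
f^(4)(0) = 1528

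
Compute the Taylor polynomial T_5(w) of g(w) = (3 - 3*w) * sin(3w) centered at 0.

243*w^5/40 + 27*w^4/2 - 27*w^3/2 - 9*w^2 + 9*w

Distribute the polynomial across the series and collect like powers.
[w^0] = 0;  [w^1] = 9;  [w^2] = -9;  [w^3] = -27/2;  [w^4] = 27/2;  [w^5] = 243/40.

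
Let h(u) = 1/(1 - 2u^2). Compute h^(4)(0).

96

From the series, [u^4] h = 4; multiply by 4! = 24 to get 96.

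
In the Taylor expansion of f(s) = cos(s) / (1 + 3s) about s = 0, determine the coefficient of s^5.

Write out both Maclaurin series and multiply, keeping only the needed powers.
f(0) = 1
f′(0) = -3
f′′(0) = 17
f′′′(0) = -153
f^(4)(0) = 1837
f^(5)(0) = -27555
The Taylor polynomial is Σ f^(k)(0)/k! · s^k.

-1837/8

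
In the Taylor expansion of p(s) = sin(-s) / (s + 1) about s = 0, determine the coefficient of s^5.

-101/120

Use 1/(1 - r) = Σ r^k on the denominator, then take the Cauchy product.
p(0) = 0
p′(0) = -1
p′′(0) = 2
p′′′(0) = -5
p^(4)(0) = 20
p^(5)(0) = -101
So c_5 = p^(5)(0)/5! = -101/120.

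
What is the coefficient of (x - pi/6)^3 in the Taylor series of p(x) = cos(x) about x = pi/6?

p(pi/6) = sqrt(3)/2
p′(pi/6) = -1/2
p′′(pi/6) = -sqrt(3)/2
p′′′(pi/6) = 1/2
So c_3 = p′′′(pi/6)/3! = 1/12.

1/12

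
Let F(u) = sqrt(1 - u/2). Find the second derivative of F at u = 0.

Apply the Taylor formula c_k = f^(k)(a)/k!.
From the series, [u^2] F = -1/32; multiply by 2! = 2 to get -1/16.

-1/16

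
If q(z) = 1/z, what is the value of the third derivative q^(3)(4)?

-3/128

From the series, [(z - 4)^3] q = -1/256; multiply by 3! = 6 to get -3/128.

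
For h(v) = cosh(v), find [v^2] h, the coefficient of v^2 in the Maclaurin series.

1/2

[v^0] = 1;  [v^1] = 0;  [v^2] = 1/2.
So c_2 = h′′(0)/2! = 1/2.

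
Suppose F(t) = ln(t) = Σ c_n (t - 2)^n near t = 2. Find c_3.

F(2) = ln(2)
F′(2) = 1/2
F′′(2) = -1/4
F′′′(2) = 1/4
So c_3 = F′′′(2)/3! = 1/24.

1/24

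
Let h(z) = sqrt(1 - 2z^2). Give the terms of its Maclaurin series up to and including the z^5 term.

-z^4/2 - z^2 + 1

Use the known series and substitute for the argument.
h(0) = 1
h′(0) = 0
h′′(0) = -2
h′′′(0) = 0
h^(4)(0) = -12
h^(5)(0) = 0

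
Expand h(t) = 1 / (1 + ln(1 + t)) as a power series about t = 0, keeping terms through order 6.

Write 1/(1+u) = 1 - u + u^2 - u^3 + ... and substitute the series for u.

3289*t^6/360 - 347*t^5/60 + 11*t^4/3 - 7*t^3/3 + 3*t^2/2 - t + 1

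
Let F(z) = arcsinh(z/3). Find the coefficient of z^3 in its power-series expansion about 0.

-1/162

[z^0] = 0;  [z^1] = 1/3;  [z^2] = 0;  [z^3] = -1/162.
So c_3 = F′′′(0)/3! = -1/162.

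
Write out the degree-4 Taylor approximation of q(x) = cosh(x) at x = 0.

[x^0] = 1;  [x^1] = 0;  [x^2] = 1/2;  [x^3] = 0;  [x^4] = 1/24.

x^4/24 + x^2/2 + 1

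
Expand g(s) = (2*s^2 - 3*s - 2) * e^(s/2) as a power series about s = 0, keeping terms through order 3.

7*s^3/12 + s^2/4 - 4*s - 2

Distribute the polynomial across the series and collect like powers.
g(0) = -2
g′(0) = -4
g′′(0) = 1/2
g′′′(0) = 7/2
The Taylor polynomial is Σ g^(k)(0)/k! · s^k.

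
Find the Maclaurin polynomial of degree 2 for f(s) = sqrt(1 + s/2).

-s^2/32 + s/4 + 1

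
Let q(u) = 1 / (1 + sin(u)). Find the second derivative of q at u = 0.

2

Use the geometric series for the reciprocal, then substitute.
From the series, [u^2] q = 1; multiply by 2! = 2 to get 2.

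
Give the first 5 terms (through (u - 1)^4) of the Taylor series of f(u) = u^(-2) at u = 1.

5*(u - 1)^4 - 4*(u - 1)^3 + 3*(u - 1)^2 - 2*(u - 1) + 1

f(1) = 1
f′(1) = -2
f′′(1) = 6
f′′′(1) = -24
f^(4)(1) = 120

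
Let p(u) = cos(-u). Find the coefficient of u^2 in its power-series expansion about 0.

-1/2

Differentiate repeatedly and evaluate at the center.
p(0) = 1
p′(0) = 0
p′′(0) = -1
Dividing each by k! gives the coefficients c_0, ..., c_2.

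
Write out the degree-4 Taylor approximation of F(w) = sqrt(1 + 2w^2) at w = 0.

Use the known series and substitute for the argument.

-w^4/2 + w^2 + 1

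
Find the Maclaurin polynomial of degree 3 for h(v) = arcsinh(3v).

-9*v^3/2 + 3*v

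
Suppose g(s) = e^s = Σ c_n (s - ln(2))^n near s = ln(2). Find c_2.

Apply the Taylor formula c_k = f^(k)(a)/k!.
[(s - ln(2))^0] = 2;  [(s - ln(2))^1] = 2;  [(s - ln(2))^2] = 1.
So c_2 = g′′(ln(2))/2! = 1.

1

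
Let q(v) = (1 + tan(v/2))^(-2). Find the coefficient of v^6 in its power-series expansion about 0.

Let u equal the inner series; expand the outer function in u and truncate.

37/160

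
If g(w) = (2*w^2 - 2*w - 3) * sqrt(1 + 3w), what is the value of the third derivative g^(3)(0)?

Shift and add copies of the series according to the polynomial's terms.
The coefficient of w^3 in the expansion is 3/16, so g′′′(0) = 3! * (3/16) = 9/8.

9/8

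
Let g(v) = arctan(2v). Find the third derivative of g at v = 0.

The coefficient of v^3 in the expansion is -8/3, so g′′′(0) = 3! * (-8/3) = -16.

-16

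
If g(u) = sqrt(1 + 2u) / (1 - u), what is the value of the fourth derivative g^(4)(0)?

33

Write out both Maclaurin series and multiply, keeping only the needed powers.
The coefficient of u^4 in the expansion is 11/8, so g^(4)(0) = 4! * (11/8) = 33.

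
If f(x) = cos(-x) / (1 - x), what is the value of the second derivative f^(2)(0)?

1

Use 1/(1 - r) = Σ r^k on the denominator, then take the Cauchy product.
From the series, [x^2] f = 1/2; multiply by 2! = 2 to get 1.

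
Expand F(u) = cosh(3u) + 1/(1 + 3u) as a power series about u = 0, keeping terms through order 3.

Expand each term separately and add.
F(0) = 2
F′(0) = -3
F′′(0) = 27
F′′′(0) = -162

-27*u^3 + 27*u^2/2 - 3*u + 2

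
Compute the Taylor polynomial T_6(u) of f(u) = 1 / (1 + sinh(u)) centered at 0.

77*u^6/45 - 181*u^5/120 + 4*u^4/3 - 7*u^3/6 + u^2 - u + 1

Write 1/(1+u) = 1 - u + u^2 - u^3 + ... and substitute the series for u.
f(0) = 1
f′(0) = -1
f′′(0) = 2
f′′′(0) = -7
f^(4)(0) = 32
f^(5)(0) = -181
f^(6)(0) = 1232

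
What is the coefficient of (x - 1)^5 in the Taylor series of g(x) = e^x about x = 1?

e/120

g(1) = e
g′(1) = e
g′′(1) = e
g′′′(1) = e
g^(4)(1) = e
g^(5)(1) = e
So c_5 = g^(5)(1)/5! = e/120.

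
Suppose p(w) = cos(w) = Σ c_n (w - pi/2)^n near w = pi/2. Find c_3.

1/6

Compute the successive derivatives at the expansion point and divide by k!.
So c_3 = p′′′(pi/2)/3! = 1/6.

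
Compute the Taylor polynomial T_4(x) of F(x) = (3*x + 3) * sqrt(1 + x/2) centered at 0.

Shift and add copies of the series according to the polynomial's terms.
F(0) = 3
F′(0) = 15/4
F′′(0) = 21/16
F′′′(0) = -27/64
F^(4)(0) = 99/256

33*x^4/2048 - 9*x^3/128 + 21*x^2/32 + 15*x/4 + 3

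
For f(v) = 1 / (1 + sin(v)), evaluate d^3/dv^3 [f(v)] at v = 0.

Use the geometric series for the reciprocal, then substitute.
From the series, [v^3] f = -5/6; multiply by 3! = 6 to get -5.

-5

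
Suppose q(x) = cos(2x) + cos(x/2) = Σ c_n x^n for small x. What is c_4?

Add the two expansions coefficient-wise.
q(0) = 2
q′(0) = 0
q′′(0) = -17/4
q′′′(0) = 0
q^(4)(0) = 257/16

257/384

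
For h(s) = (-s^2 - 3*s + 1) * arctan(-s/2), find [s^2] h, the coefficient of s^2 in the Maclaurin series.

3/2

Multiply each power in the prefactor through the base expansion.
h(0) = 0
h′(0) = -1/2
h′′(0) = 3
So c_2 = h′′(0)/2! = 3/2.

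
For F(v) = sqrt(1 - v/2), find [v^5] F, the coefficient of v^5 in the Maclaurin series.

F(0) = 1
F′(0) = -1/4
F′′(0) = -1/16
F′′′(0) = -3/64
F^(4)(0) = -15/256
F^(5)(0) = -105/1024
So c_5 = F^(5)(0)/5! = -7/8192.

-7/8192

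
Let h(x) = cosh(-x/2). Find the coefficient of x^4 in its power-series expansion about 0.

1/384

Use the known series and substitute for the argument.
h(0) = 1
h′(0) = 0
h′′(0) = 1/4
h′′′(0) = 0
h^(4)(0) = 1/16
So c_4 = h^(4)(0)/4! = 1/384.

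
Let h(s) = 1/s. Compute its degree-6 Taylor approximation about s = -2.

-(s + 2)^6/128 - (s + 2)^5/64 - (s + 2)^4/32 - (s + 2)^3/16 - (s + 2)^2/8 - (s + 2)/4 - 1/2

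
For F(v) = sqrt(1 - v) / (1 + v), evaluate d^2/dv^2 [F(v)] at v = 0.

Write out both Maclaurin series and multiply, keeping only the needed powers.
From the series, [v^2] F = 11/8; multiply by 2! = 2 to get 11/4.

11/4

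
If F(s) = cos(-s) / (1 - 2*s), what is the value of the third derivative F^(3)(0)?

Expand 1/(denominator) as a geometric series and multiply by the numerator's series.
The coefficient of s^3 in the expansion is 7, so F′′′(0) = 3! * (7) = 42.

42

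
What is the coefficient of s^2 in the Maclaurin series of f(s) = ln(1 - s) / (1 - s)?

Expand 1/(denominator) as a geometric series and multiply by the numerator's series.
f(0) = 0
f′(0) = -1
f′′(0) = -3
So c_2 = f′′(0)/2! = -3/2.

-3/2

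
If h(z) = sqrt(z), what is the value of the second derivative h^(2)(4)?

Apply the Taylor formula c_k = f^(k)(a)/k!.
The coefficient of (z - 4)^2 in the expansion is -1/64, so h′′(4) = 2! * (-1/64) = -1/32.

-1/32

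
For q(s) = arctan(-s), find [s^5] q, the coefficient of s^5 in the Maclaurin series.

-1/5

Apply the Taylor formula c_k = f^(k)(a)/k!.
q(0) = 0
q′(0) = -1
q′′(0) = 0
q′′′(0) = 2
q^(4)(0) = 0
q^(5)(0) = -24
So c_5 = q^(5)(0)/5! = -1/5.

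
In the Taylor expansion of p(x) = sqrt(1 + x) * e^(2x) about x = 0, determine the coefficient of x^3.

Expand each factor separately, then convolve coefficients.
p(0) = 1
p′(0) = 5/2
p′′(0) = 23/4
p′′′(0) = 103/8
So c_3 = p′′′(0)/3! = 103/48.

103/48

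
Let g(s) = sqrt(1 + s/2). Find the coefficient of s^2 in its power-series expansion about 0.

-1/32

g(0) = 1
g′(0) = 1/4
g′′(0) = -1/16
So c_2 = g′′(0)/2! = -1/32.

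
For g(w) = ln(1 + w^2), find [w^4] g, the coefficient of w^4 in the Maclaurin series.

-1/2

g(0) = 0
g′(0) = 0
g′′(0) = 2
g′′′(0) = 0
g^(4)(0) = -12
Then c_k = g^(k)(0)/k! gives each Taylor coefficient.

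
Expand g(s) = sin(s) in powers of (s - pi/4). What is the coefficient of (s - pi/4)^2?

Compute the successive derivatives at the expansion point and divide by k!.
g(pi/4) = sqrt(2)/2
g′(pi/4) = sqrt(2)/2
g′′(pi/4) = -sqrt(2)/2
So c_2 = g′′(pi/4)/2! = -sqrt(2)/4.

-sqrt(2)/4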